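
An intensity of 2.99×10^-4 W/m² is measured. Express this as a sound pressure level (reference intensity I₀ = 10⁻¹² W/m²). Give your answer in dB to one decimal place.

84.8 dB

I/I₀ = 2.99×10^-4/10⁻¹² = 2.99×10^8, and L = 10·log₁₀(I/I₀).
L = 10·(0.4757 + 8) = 84.76 dB.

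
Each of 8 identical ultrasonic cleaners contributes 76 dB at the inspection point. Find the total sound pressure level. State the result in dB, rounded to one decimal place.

85.0 dB

N identical incoherent sources raise the level by 10·log₁₀ N.
L_total = 76 + 10·log₁₀(8) = 76 + 9.031 = 85.03 dB.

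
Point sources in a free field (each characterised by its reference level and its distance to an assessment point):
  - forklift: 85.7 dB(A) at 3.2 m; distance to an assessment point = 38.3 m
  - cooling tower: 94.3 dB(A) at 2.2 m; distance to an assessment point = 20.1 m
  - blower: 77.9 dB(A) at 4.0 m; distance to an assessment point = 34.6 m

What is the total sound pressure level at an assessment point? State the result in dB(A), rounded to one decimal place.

Apply inverse-square spreading to bring every level to the receiver, then sum 10^(L/10).
forklift: 85.7 − 20·log₁₀(38.3/3.2) = 85.7 − 21.56 = 64.14 dB(A).
cooling tower: 94.3 − 20·log₁₀(20.1/2.2) = 94.3 − 19.22 = 75.08 dB(A).
blower: 77.9 − 20·log₁₀(34.6/4.0) = 77.9 − 18.74 = 59.16 dB(A).
Σ 10^(L/10) = 3.566e+07 → L_total = 10·log₁₀(3.566e+07) = 75.52 dB(A).

75.5 dB(A)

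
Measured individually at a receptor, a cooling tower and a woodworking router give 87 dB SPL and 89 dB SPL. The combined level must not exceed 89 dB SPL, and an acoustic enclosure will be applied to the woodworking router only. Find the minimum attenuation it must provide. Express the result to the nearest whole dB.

Everything except the woodworking router sums to 10^(87/10) = 5.012e+08 in linear terms, 87.00 dB SPL.
The limit corresponds to 10^(89/10) = 7.943e+08; subtracting the fixed part leaves 2.931e+08 for the woodworking router, i.e. 84.67 dB SPL.
Required insertion loss = 89 − 84.67 = 4.33 dB.

4 dB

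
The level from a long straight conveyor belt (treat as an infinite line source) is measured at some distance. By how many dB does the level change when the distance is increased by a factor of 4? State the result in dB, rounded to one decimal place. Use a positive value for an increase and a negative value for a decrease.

-6.0 dB

A line source loses 3 dB per doubling of distance; generally ΔL = −10·log₁₀(r₂/r₁).
ΔL = −10·log₁₀(4) = -6.02 dB.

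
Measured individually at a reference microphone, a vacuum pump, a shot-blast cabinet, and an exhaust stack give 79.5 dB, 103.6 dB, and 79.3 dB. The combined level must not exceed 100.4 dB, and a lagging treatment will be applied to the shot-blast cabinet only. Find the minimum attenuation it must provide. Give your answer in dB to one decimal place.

The untreated sources together contribute 10^(79.5/10) + 10^(79.3/10) = 1.742e+08, i.e. 82.41 dB.
The limit corresponds to 10^(100.4/10) = 1.096e+10; subtracting the fixed part leaves 1.079e+10 for the shot-blast cabinet, i.e. 100.33 dB.
So the shot-blast cabinet must be reduced from 103.6 to 100.33 dB: IL = 3.27 dB.

3.3 dB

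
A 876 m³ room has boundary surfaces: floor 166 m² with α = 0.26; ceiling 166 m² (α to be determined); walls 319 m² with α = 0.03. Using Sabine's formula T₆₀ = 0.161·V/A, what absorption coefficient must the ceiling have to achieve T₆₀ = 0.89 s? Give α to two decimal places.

A = 0.161·V/T₆₀ = 0.161·876/0.89 = 158.47 m² sabins.
Absorption from the other surfaces = 166·0.26 + 319·0.03 = 52.73 m², so the ceiling must supply 105.74 m² over 166 m².
α = 105.74/166 = 0.637.

0.64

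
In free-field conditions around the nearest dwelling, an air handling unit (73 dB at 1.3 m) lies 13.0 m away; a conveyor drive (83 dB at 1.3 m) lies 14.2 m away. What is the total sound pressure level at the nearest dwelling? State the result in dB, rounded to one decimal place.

62.7 dB

Apply inverse-square spreading to bring every level to the receiver, then sum 10^(L/10).
air handling unit: 73 − 20·log₁₀(13.0/1.3) = 73 − 20.00 = 53.00 dB.
conveyor drive: 83 − 20·log₁₀(14.2/1.3) = 83 − 20.77 = 62.23 dB.
Σ 10^(L/10) = 1.872e+06 → L_total = 10·log₁₀(1.872e+06) = 62.72 dB.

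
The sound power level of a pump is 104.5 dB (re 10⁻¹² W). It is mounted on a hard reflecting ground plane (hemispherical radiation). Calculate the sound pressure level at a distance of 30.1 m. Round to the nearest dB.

67 dB

Free-field hemispherical radiation: L_p = L_w − 10·log₁₀(2π·r²), r = 30.1 m.
2π·r² = 5693 m², 10·log₁₀ of that is 37.553 dB.
L_p = 104.5 − 37.553 = 66.95 dB.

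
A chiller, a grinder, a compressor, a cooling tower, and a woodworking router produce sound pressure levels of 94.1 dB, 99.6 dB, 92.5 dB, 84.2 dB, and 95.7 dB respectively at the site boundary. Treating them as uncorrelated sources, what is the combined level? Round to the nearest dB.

102 dB

For uncorrelated sources the intensities add, so convert each level to linear form, sum, and take 10·log₁₀ of the total.
Σ 10^(L/10) = 10^(94.1/10) + 10^(99.6/10) + 10^(92.5/10) + 10^(84.2/10) + 10^(95.7/10) = 1.745e+10.
L_total = 10·log₁₀(1.745e+10) = 102.42 dB.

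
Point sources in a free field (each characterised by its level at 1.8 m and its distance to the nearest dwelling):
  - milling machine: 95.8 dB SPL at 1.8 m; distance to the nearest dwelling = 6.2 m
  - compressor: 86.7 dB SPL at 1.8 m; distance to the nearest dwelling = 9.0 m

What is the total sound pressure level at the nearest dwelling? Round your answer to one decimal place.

Apply inverse-square spreading to bring every level to the receiver, then sum 10^(L/10).
milling machine: 95.8 − 20·log₁₀(6.2/1.8) = 95.8 − 10.74 = 85.06 dB SPL.
compressor: 86.7 − 20·log₁₀(9.0/1.8) = 86.7 − 13.98 = 72.72 dB SPL.
Σ 10^(L/10) = 3.392e+08 → L_total = 10·log₁₀(3.392e+08) = 85.30 dB SPL.

85.3 dB SPL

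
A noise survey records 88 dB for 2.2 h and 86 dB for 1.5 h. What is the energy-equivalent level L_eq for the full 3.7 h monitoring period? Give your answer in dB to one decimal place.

87.3 dB

L_eq = 10·log₁₀[(1/T)·Σ tᵢ·10^(Lᵢ/10)] with T = 3.7 h.
Σ tᵢ·10^(Lᵢ/10) = 2.2·10^(88/10) + 1.5·10^(86/10) = 1.985e+09.
L_eq = 10·log₁₀(1.985e+09/3.7) = 87.30 dB.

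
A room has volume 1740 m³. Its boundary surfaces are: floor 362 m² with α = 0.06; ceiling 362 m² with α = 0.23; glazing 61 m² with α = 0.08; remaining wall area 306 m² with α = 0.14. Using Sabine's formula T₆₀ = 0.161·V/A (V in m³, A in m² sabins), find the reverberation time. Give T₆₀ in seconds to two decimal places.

1.83 s

Summing Sᵢαᵢ: 362·0.06 + 362·0.23 + 61·0.08 + 306·0.14 = 152.70 m².
T₆₀ = 0.161·V/A = 0.161·1740/152.70 = 1.835 s.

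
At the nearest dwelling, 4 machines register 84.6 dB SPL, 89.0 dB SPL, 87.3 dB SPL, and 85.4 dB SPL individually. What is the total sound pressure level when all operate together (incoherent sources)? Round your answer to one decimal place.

92.9 dB SPL

Incoherent sources combine by intensity addition: L_total = 10·log₁₀(Σ 10^(L_i/10)).
Σ 10^(L/10) = 10^(84.6/10) + 10^(89.0/10) + 10^(87.3/10) + 10^(85.4/10) = 1.967e+09.
L_total = 10·log₁₀(1.967e+09) = 92.94 dB SPL.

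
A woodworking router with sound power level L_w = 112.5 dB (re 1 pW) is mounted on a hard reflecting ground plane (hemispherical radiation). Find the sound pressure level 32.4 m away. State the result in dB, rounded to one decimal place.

74.3 dB

The power spreads over a hemisphere of area 2π·r², so L_p = L_w − 10·log₁₀(2π·r²).
2π·r² = 6596 m², 10·log₁₀ of that is 38.193 dB.
L_p = 112.5 − 38.193 = 74.31 dB.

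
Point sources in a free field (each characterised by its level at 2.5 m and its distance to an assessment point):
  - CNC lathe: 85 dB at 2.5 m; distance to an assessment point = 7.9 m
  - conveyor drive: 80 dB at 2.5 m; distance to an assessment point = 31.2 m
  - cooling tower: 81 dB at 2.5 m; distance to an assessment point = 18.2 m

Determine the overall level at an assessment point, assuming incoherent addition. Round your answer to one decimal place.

75.4 dB

First find each source's level at the receiver (point-source: −20·log₁₀(r/r_ref)), then combine on an intensity basis.
CNC lathe: 85 − 20·log₁₀(7.9/2.5) = 85 − 9.99 = 75.01 dB.
conveyor drive: 80 − 20·log₁₀(31.2/2.5) = 80 − 21.92 = 58.08 dB.
cooling tower: 81 − 20·log₁₀(18.2/2.5) = 81 − 17.24 = 63.76 dB.
Σ 10^(L/10) = 3.469e+07 → L_total = 10·log₁₀(3.469e+07) = 75.40 dB.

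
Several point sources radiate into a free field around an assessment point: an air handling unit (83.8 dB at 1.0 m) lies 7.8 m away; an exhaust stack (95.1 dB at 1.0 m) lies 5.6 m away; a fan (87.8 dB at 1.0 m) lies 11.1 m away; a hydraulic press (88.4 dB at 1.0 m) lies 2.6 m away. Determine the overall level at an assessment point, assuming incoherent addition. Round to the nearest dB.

83 dB

First find each source's level at the receiver (point-source: −20·log₁₀(r/r_ref)), then combine on an intensity basis.
air handling unit: 83.8 − 20·log₁₀(7.8/1.0) = 83.8 − 17.84 = 65.96 dB.
exhaust stack: 95.1 − 20·log₁₀(5.6/1.0) = 95.1 − 14.96 = 80.14 dB.
fan: 87.8 − 20·log₁₀(11.1/1.0) = 87.8 − 20.91 = 66.89 dB.
hydraulic press: 88.4 − 20·log₁₀(2.6/1.0) = 88.4 − 8.30 = 80.10 dB.
Σ 10^(L/10) = 2.144e+08 → L_total = 10·log₁₀(2.144e+08) = 83.31 dB.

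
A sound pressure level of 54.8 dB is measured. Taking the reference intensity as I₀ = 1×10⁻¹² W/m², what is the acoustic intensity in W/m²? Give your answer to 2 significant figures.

I = I₀·10^(L/10) = 10⁻¹² × 10^(54.8/10) = 10^(-6.520).

3.0e-07 W/m²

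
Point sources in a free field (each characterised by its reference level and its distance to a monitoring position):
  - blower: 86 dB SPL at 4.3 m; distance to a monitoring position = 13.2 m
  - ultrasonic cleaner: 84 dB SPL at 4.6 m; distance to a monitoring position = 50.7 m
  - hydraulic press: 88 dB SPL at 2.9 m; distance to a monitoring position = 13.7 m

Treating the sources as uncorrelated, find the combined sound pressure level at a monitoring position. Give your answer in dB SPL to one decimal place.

First find each source's level at the receiver (point-source: −20·log₁₀(r/r_ref)), then combine on an intensity basis.
blower: 86 − 20·log₁₀(13.2/4.3) = 86 − 9.74 = 76.26 dB SPL.
ultrasonic cleaner: 84 − 20·log₁₀(50.7/4.6) = 84 − 20.85 = 63.15 dB SPL.
hydraulic press: 88 − 20·log₁₀(13.7/2.9) = 88 − 13.49 = 74.51 dB SPL.
Σ 10^(L/10) = 7.259e+07 → L_total = 10·log₁₀(7.259e+07) = 78.61 dB SPL.

78.6 dB SPL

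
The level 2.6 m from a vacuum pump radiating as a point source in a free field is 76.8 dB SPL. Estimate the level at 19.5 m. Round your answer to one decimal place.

Spherical spreading from a point source gives a 20·log₁₀(r₂/r₁) drop.
L₂ = 76.8 − 20·log₁₀(19.5/2.6) = 76.8 − 17.501 = 59.30 dB SPL.

59.3 dB SPL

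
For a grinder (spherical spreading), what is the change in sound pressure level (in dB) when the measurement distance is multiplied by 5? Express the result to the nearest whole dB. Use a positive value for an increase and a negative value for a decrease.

A point source loses 6 dB per doubling of distance; generally ΔL = −20·log₁₀(r₂/r₁).
ΔL = −20·log₁₀(5) = -13.98 dB.

-14 dB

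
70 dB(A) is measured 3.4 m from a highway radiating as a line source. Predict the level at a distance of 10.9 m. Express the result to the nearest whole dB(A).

65 dB(A)

For a line source, L₂ = L₁ − 10·log₁₀(r₂/r₁).
L₂ = 70 − 10·log₁₀(10.9/3.4) = 70 − 5.059 = 64.94 dB(A).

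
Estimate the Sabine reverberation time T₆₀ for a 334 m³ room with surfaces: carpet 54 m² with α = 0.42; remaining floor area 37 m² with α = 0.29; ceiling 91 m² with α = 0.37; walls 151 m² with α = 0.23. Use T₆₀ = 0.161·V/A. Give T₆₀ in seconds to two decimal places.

0.53 s

A = Σ Sᵢαᵢ = 54·0.42 + 37·0.29 + 91·0.37 + 151·0.23 = 101.81 m².
T₆₀ = 0.161 × 334 / 101.81 = 0.528 s.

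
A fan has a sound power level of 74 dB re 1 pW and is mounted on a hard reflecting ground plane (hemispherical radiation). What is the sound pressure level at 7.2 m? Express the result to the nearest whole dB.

49 dB

L_p = L_w − 10·log₁₀(2π·r²) with r = 7.2 m.
2π·r² = 325.7 m², 10·log₁₀ of that is 25.128 dB.
L_p = 74 − 25.128 = 48.87 dB.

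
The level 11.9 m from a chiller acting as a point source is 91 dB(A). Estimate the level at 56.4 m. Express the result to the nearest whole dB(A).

Point-source attenuation: ΔL = 20·log₁₀(r₂/r₁) = 20·log₁₀(56.4/11.9) = 13.515 dB.
L₂ = 91 − 20·log₁₀(56.4/11.9) = 91 − 13.515 = 77.49 dB(A).

77 dB(A)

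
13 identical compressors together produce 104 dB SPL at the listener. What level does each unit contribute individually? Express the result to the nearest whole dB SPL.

Dividing the total intensity by 13 lowers the level by 10·log₁₀ 13 = 11.139 dB: L₁ = 104 − 11.139.

93 dB SPL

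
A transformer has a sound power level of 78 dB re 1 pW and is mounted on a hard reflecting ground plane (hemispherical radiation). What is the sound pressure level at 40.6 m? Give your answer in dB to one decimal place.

L_p = L_w − 10·log₁₀(2π·r²) with r = 40.6 m.
2π·r² = 1.036e+04 m², 10·log₁₀ of that is 40.152 dB.
L_p = 78 − 40.152 = 37.85 dB.

37.8 dB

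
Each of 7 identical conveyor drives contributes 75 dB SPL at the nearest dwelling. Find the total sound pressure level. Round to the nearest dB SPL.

83 dB SPL

L_total = L₁ + 10·log₁₀ N for N identical incoherent sources.
L_total = 75 + 10·log₁₀(7) = 75 + 8.451 = 83.45 dB SPL.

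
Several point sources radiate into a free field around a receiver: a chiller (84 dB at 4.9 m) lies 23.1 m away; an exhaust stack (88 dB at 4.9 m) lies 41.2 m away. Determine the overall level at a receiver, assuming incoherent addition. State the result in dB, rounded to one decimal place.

First find each source's level at the receiver (point-source: −20·log₁₀(r/r_ref)), then combine on an intensity basis.
chiller: 84 − 20·log₁₀(23.1/4.9) = 84 − 13.47 = 70.53 dB.
exhaust stack: 88 − 20·log₁₀(41.2/4.9) = 88 − 18.49 = 69.51 dB.
Σ 10^(L/10) = 2.023e+07 → L_total = 10·log₁₀(2.023e+07) = 73.06 dB.

73.1 dB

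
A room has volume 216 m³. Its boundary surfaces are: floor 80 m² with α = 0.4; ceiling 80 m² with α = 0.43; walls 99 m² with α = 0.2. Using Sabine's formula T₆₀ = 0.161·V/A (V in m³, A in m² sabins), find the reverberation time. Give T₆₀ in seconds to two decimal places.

0.40 s

A = Σ Sᵢαᵢ = 80·0.4 + 80·0.43 + 99·0.2 = 86.20 m².
T₆₀ = 0.161·V/A = 0.161·216/86.20 = 0.403 s.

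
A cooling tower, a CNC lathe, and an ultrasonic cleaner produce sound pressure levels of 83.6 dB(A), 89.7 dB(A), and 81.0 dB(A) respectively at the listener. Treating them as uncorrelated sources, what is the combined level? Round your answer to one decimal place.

For uncorrelated sources the intensities add, so convert each level to linear form, sum, and take 10·log₁₀ of the total.
Σ 10^(L/10) = 10^(83.6/10) + 10^(89.7/10) + 10^(81.0/10) = 1.288e+09.
L_total = 10·log₁₀(1.288e+09) = 91.10 dB(A).

91.1 dB(A)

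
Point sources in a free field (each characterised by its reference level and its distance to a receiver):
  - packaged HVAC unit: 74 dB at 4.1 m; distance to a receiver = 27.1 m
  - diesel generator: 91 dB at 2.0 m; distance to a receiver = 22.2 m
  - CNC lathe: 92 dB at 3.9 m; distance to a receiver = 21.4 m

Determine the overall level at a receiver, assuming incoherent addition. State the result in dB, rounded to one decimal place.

78.0 dB

First find each source's level at the receiver (point-source: −20·log₁₀(r/r_ref)), then combine on an intensity basis.
packaged HVAC unit: 74 − 20·log₁₀(27.1/4.1) = 74 − 16.40 = 57.60 dB.
diesel generator: 91 − 20·log₁₀(22.2/2.0) = 91 − 20.91 = 70.09 dB.
CNC lathe: 92 − 20·log₁₀(21.4/3.9) = 92 − 14.79 = 77.21 dB.
Σ 10^(L/10) = 6.343e+07 → L_total = 10·log₁₀(6.343e+07) = 78.02 dB.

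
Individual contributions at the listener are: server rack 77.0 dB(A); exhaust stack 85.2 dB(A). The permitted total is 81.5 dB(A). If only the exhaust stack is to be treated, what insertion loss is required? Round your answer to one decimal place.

5.6 dB

The untreated sources together contribute 10^(77.0/10) = 5.012e+07, i.e. 77.00 dB(A).
To meet 81.5 dB(A) overall, the treated exhaust stack may contribute at most 10^(81.5/10) − 5.012e+07 = 9.114e+07, i.e. 79.60 dB(A).
Required insertion loss = 85.2 − 79.60 = 5.60 dB.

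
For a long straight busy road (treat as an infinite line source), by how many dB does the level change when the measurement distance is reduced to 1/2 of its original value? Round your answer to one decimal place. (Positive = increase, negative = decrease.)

+3.0 dB

With cylindrical spreading the level changes by −10·log₁₀(r₂/r₁).
ΔL = −10·log₁₀(0.5) = +3.01 dB.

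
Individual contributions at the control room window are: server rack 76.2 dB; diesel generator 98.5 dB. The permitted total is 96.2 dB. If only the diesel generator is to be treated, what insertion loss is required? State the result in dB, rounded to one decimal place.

The untreated sources together contribute 10^(76.2/10) = 4.169e+07, i.e. 76.20 dB.
The limit corresponds to 10^(96.2/10) = 4.169e+09; subtracting the fixed part leaves 4.127e+09 for the diesel generator, i.e. 96.16 dB.
Required insertion loss = 98.5 − 96.16 = 2.34 dB.

2.3 dB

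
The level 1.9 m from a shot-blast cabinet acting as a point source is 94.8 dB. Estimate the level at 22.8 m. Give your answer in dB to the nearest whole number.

73 dB

Point-source attenuation: ΔL = 20·log₁₀(r₂/r₁) = 20·log₁₀(22.8/1.9) = 21.584 dB.
L₂ = 94.8 − 20·log₁₀(22.8/1.9) = 94.8 − 21.584 = 73.22 dB.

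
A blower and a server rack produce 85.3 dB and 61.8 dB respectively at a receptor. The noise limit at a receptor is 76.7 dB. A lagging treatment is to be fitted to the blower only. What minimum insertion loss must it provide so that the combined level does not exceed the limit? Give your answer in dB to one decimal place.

8.7 dB

Everything except the blower sums to 10^(61.8/10) = 1.514e+06 in linear terms, 61.80 dB.
To meet 76.7 dB overall, the treated blower may contribute at most 10^(76.7/10) − 1.514e+06 = 4.526e+07, i.e. 76.56 dB.
So the blower must be reduced from 85.3 to 76.56 dB: IL = 8.74 dB.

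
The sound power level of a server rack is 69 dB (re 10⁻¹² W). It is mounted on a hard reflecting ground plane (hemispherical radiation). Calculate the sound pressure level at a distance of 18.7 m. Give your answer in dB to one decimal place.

35.6 dB

Free-field hemispherical radiation: L_p = L_w − 10·log₁₀(2π·r²), r = 18.7 m.
2π·r² = 2197 m², 10·log₁₀ of that is 33.419 dB.
L_p = 69 − 33.419 = 35.58 dB.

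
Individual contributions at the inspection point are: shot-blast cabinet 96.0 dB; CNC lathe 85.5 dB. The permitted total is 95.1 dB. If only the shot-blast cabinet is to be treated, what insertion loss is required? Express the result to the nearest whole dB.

The untreated sources together contribute 10^(85.5/10) = 3.548e+08, i.e. 85.50 dB.
The limit corresponds to 10^(95.1/10) = 3.236e+09; subtracting the fixed part leaves 2.881e+09 for the shot-blast cabinet, i.e. 94.60 dB.
Required insertion loss = 96.0 − 94.60 = 1.40 dB.

1 dB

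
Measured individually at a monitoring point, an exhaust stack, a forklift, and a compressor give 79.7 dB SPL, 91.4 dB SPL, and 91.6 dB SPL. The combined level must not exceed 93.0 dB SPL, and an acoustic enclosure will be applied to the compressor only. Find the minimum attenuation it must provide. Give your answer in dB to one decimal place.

4.4 dB

Fixed contribution from the other sources: Σ 10^(L/10) = 10^(79.7/10) + 10^(91.4/10) = 1.474e+09 (91.68 dB SPL).
To meet 93.0 dB SPL overall, the treated compressor may contribute at most 10^(93.0/10) − 1.474e+09 = 5.216e+08, i.e. 87.17 dB SPL.
So the compressor must be reduced from 91.6 to 87.17 dB SPL: IL = 4.43 dB.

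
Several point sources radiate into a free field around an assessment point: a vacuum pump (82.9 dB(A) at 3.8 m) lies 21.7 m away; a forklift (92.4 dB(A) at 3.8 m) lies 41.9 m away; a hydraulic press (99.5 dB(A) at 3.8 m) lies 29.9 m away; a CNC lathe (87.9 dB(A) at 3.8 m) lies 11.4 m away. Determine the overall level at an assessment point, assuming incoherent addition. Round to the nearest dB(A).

84 dB(A)

Propagate each source to the receiver with L = L_ref − 20·log₁₀(r/r_ref), then add intensities.
vacuum pump: 82.9 − 20·log₁₀(21.7/3.8) = 82.9 − 15.13 = 67.77 dB(A).
forklift: 92.4 − 20·log₁₀(41.9/3.8) = 92.4 − 20.85 = 71.55 dB(A).
hydraulic press: 99.5 − 20·log₁₀(29.9/3.8) = 99.5 − 17.92 = 81.58 dB(A).
CNC lathe: 87.9 − 20·log₁₀(11.4/3.8) = 87.9 − 9.54 = 78.36 dB(A).
Σ 10^(L/10) = 2.327e+08 → L_total = 10·log₁₀(2.327e+08) = 83.67 dB(A).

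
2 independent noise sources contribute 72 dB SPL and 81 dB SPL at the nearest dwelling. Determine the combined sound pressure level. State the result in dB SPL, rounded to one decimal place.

81.5 dB SPL

Incoherent sources combine by intensity addition: L_total = 10·log₁₀(Σ 10^(L_i/10)).
Σ 10^(L/10) = 10^(72/10) + 10^(81/10) = 1.417e+08.
L_total = 10·log₁₀(1.417e+08) = 81.51 dB SPL.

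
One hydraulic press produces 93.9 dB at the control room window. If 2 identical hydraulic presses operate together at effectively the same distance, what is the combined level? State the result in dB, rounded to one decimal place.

96.9 dB

With 2 equal, uncorrelated contributions the intensity is 2× that of one unit, giving a rise of 10·log₁₀ 2.
L_total = 93.9 + 10·log₁₀(2) = 93.9 + 3.010 = 96.91 dB.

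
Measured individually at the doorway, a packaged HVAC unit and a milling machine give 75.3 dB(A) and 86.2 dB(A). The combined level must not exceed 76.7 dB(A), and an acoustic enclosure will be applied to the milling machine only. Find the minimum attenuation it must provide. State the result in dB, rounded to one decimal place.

Everything except the milling machine sums to 10^(75.3/10) = 3.388e+07 in linear terms, 75.30 dB(A).
The limit corresponds to 10^(76.7/10) = 4.677e+07; subtracting the fixed part leaves 1.289e+07 for the milling machine, i.e. 71.10 dB(A).
So the milling machine must be reduced from 86.2 to 71.10 dB(A): IL = 15.10 dB.

15.1 dB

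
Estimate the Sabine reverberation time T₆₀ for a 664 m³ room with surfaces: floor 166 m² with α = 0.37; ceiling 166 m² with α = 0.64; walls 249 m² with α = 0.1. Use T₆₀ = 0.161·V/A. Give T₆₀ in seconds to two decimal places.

0.56 s

A = Σ Sᵢαᵢ = 166·0.37 + 166·0.64 + 249·0.1 = 192.56 m².
T₆₀ = 0.161 × 664 / 192.56 = 0.555 s.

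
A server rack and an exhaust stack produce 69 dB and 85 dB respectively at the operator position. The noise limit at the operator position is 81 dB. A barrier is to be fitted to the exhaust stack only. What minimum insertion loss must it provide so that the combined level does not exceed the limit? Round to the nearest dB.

Everything except the exhaust stack sums to 10^(69/10) = 7.943e+06 in linear terms, 69.00 dB.
To meet 81 dB overall, the treated exhaust stack may contribute at most 10^(81/10) − 7.943e+06 = 1.179e+08, i.e. 80.72 dB.
Required insertion loss = 85 − 80.72 = 4.28 dB.

4 dB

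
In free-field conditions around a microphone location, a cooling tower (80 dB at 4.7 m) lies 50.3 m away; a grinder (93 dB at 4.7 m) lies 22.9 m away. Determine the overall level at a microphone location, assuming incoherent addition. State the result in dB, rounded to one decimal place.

Apply inverse-square spreading to bring every level to the receiver, then sum 10^(L/10).
cooling tower: 80 − 20·log₁₀(50.3/4.7) = 80 − 20.59 = 59.41 dB.
grinder: 93 − 20·log₁₀(22.9/4.7) = 93 − 13.75 = 79.25 dB.
Σ 10^(L/10) = 8.492e+07 → L_total = 10·log₁₀(8.492e+07) = 79.29 dB.

79.3 dB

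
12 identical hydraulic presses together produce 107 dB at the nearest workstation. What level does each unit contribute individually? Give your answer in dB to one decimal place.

12 equal contributions raise the level by 10·log₁₀ 12 = 10.792 dB, so each unit alone gives 107 − 10.792.

96.2 dB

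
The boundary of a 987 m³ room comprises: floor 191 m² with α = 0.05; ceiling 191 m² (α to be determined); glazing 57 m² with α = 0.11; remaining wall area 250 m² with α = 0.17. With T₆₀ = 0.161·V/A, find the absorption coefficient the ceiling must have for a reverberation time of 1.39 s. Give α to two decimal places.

0.29

A = 0.161·V/T₆₀ = 0.161·987/1.39 = 114.32 m² sabins.
Absorption from the other surfaces = 191·0.05 + 57·0.11 + 250·0.17 = 58.32 m², so the ceiling must supply 56.00 m² over 191 m².
α = 56.00/191 = 0.293.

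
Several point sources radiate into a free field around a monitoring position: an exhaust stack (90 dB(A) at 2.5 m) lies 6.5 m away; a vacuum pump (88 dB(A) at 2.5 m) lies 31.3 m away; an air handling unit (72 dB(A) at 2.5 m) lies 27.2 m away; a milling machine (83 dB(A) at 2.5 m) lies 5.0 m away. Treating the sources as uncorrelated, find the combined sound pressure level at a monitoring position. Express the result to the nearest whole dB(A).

83 dB(A)

First find each source's level at the receiver (point-source: −20·log₁₀(r/r_ref)), then combine on an intensity basis.
exhaust stack: 90 − 20·log₁₀(6.5/2.5) = 90 − 8.30 = 81.70 dB(A).
vacuum pump: 88 − 20·log₁₀(31.3/2.5) = 88 − 21.95 = 66.05 dB(A).
air handling unit: 72 − 20·log₁₀(27.2/2.5) = 72 − 20.73 = 51.27 dB(A).
milling machine: 83 − 20·log₁₀(5.0/2.5) = 83 − 6.02 = 76.98 dB(A).
Σ 10^(L/10) = 2.020e+08 → L_total = 10·log₁₀(2.020e+08) = 83.05 dB(A).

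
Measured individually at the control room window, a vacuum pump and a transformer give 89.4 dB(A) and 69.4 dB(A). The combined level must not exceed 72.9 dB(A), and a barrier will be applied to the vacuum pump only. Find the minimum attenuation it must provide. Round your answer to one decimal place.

19.1 dB

Everything except the vacuum pump sums to 10^(69.4/10) = 8.710e+06 in linear terms, 69.40 dB(A).
The limit corresponds to 10^(72.9/10) = 1.950e+07; subtracting the fixed part leaves 1.079e+07 for the vacuum pump, i.e. 70.33 dB(A).
So the vacuum pump must be reduced from 89.4 to 70.33 dB(A): IL = 19.07 dB.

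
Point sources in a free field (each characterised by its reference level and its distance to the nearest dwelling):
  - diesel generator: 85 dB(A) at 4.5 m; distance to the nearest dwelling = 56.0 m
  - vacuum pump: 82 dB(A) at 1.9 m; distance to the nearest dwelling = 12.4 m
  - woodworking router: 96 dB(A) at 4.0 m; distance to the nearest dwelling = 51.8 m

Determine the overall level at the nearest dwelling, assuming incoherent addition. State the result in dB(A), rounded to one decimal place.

Propagate each source to the receiver with L = L_ref − 20·log₁₀(r/r_ref), then add intensities.
diesel generator: 85 − 20·log₁₀(56.0/4.5) = 85 − 21.90 = 63.10 dB(A).
vacuum pump: 82 − 20·log₁₀(12.4/1.9) = 82 − 16.29 = 65.71 dB(A).
woodworking router: 96 − 20·log₁₀(51.8/4.0) = 96 − 22.25 = 73.75 dB(A).
Σ 10^(L/10) = 2.950e+07 → L_total = 10·log₁₀(2.950e+07) = 74.70 dB(A).

74.7 dB(A)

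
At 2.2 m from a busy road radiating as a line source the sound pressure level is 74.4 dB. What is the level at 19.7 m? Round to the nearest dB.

Line-source attenuation: ΔL = 10·log₁₀(r₂/r₁) = 10·log₁₀(19.7/2.2) = 9.520 dB.
L₂ = 74.4 − 10·log₁₀(19.7/2.2) = 74.4 − 9.520 = 64.88 dB.

65 dB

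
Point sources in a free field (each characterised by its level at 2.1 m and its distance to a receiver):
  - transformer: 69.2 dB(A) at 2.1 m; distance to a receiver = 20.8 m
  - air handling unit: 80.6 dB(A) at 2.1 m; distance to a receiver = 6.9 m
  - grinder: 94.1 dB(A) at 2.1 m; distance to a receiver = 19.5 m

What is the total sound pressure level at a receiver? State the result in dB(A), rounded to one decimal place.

76.1 dB(A)

First find each source's level at the receiver (point-source: −20·log₁₀(r/r_ref)), then combine on an intensity basis.
transformer: 69.2 − 20·log₁₀(20.8/2.1) = 69.2 − 19.92 = 49.28 dB(A).
air handling unit: 80.6 − 20·log₁₀(6.9/2.1) = 80.6 − 10.33 = 70.27 dB(A).
grinder: 94.1 − 20·log₁₀(19.5/2.1) = 94.1 − 19.36 = 74.74 dB(A).
Σ 10^(L/10) = 4.053e+07 → L_total = 10·log₁₀(4.053e+07) = 76.08 dB(A).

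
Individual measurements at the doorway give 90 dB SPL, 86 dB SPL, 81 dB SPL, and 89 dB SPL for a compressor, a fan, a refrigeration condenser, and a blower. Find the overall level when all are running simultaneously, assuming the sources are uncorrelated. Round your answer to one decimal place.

Incoherent sources combine by intensity addition: L_total = 10·log₁₀(Σ 10^(L_i/10)).
Σ 10^(L/10) = 10^(90/10) + 10^(86/10) + 10^(81/10) + 10^(89/10) = 2.318e+09.
L_total = 10·log₁₀(2.318e+09) = 93.65 dB SPL.

93.7 dB SPL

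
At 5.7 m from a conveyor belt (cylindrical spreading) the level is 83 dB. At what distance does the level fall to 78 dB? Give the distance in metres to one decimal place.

18.0 m

The 5.0 dB drop corresponds to a distance ratio of 10^(5.0/10) for a line source.
r₂ = 5.7·10^((83−78)/10) = 5.7·10^(5.0/10) = 18.02 m.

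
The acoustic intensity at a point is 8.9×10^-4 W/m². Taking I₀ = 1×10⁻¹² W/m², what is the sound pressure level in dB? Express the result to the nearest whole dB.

89 dB

I/I₀ = 8.9×10^-4/10⁻¹² = 8.9×10^8, and L = 10·log₁₀(I/I₀).
L = 10·(0.9494 + 8) = 89.49 dB.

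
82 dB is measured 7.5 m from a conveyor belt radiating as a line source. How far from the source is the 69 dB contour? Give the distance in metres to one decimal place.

For a line source L₁ − L₂ = 10·log₁₀(r₂/r₁), so r₂ = r₁·10^((L₁−L₂)/10).
r₂ = 7.5·10^((82−69)/10) = 7.5·10^(13.0/10) = 149.64 m.

149.6 m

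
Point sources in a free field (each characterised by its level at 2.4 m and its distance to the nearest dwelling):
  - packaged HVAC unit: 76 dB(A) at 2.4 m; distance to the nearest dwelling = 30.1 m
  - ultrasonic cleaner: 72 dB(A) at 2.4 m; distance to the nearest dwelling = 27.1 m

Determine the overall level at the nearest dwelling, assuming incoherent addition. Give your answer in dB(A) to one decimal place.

First find each source's level at the receiver (point-source: −20·log₁₀(r/r_ref)), then combine on an intensity basis.
packaged HVAC unit: 76 − 20·log₁₀(30.1/2.4) = 76 − 21.97 = 54.03 dB(A).
ultrasonic cleaner: 72 − 20·log₁₀(27.1/2.4) = 72 − 21.06 = 50.94 dB(A).
Σ 10^(L/10) = 3.774e+05 → L_total = 10·log₁₀(3.774e+05) = 55.77 dB(A).

55.8 dB(A)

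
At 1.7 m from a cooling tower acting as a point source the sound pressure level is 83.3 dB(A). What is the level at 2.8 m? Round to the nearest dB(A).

Spherical spreading from a point source gives a 20·log₁₀(r₂/r₁) drop.
L₂ = 83.3 − 20·log₁₀(2.8/1.7) = 83.3 − 4.334 = 78.97 dB(A).

79 dB(A)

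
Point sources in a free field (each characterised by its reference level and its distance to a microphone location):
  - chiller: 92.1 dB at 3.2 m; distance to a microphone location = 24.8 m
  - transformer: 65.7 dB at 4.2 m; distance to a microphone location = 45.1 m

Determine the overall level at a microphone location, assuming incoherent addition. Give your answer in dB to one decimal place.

74.3 dB

Propagate each source to the receiver with L = L_ref − 20·log₁₀(r/r_ref), then add intensities.
chiller: 92.1 − 20·log₁₀(24.8/3.2) = 92.1 − 17.79 = 74.31 dB.
transformer: 65.7 − 20·log₁₀(45.1/4.2) = 65.7 − 20.62 = 45.08 dB.
Σ 10^(L/10) = 2.703e+07 → L_total = 10·log₁₀(2.703e+07) = 74.32 dB.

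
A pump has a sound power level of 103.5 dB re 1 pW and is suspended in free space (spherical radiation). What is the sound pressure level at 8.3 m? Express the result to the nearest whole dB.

Free-field spherical radiation: L_p = L_w − 10·log₁₀(4π·r²), r = 8.3 m.
4π·r² = 865.7 m², 10·log₁₀ of that is 29.374 dB.
L_p = 103.5 − 29.374 = 74.13 dB.

74 dB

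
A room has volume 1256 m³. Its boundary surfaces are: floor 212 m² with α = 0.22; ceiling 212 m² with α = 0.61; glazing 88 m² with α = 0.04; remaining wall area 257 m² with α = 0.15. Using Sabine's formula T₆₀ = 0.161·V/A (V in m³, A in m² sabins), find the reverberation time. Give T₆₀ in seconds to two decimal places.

A = Σ Sᵢαᵢ = 212·0.22 + 212·0.61 + 88·0.04 + 257·0.15 = 218.03 m².
T₆₀ = 0.161·V/A = 0.161·1256/218.03 = 0.927 s.

0.93 s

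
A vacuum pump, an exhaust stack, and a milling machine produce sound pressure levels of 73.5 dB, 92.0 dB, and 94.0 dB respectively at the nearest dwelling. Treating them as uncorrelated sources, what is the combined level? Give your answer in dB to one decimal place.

Incoherent sources combine by intensity addition: L_total = 10·log₁₀(Σ 10^(L_i/10)).
Σ 10^(L/10) = 10^(73.5/10) + 10^(92.0/10) + 10^(94.0/10) = 4.119e+09.
L_total = 10·log₁₀(4.119e+09) = 96.15 dB.

96.1 dB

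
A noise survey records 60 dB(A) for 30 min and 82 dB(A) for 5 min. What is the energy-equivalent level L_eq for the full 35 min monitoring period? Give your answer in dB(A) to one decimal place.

73.7 dB(A)

L_eq = 10·log₁₀[(1/T)·Σ tᵢ·10^(Lᵢ/10)] with T = 35 min.
Σ tᵢ·10^(Lᵢ/10) = 30·10^(60/10) + 5·10^(82/10) = 8.224e+08.
L_eq = 10·log₁₀(8.224e+08/35) = 73.71 dB(A).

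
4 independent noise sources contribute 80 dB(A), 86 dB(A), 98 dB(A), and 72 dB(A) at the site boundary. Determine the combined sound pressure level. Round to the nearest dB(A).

98 dB(A)

Incoherent sources combine by intensity addition: L_total = 10·log₁₀(Σ 10^(L_i/10)).
Σ 10^(L/10) = 10^(80/10) + 10^(86/10) + 10^(98/10) + 10^(72/10) = 6.824e+09.
L_total = 10·log₁₀(6.824e+09) = 98.34 dB(A).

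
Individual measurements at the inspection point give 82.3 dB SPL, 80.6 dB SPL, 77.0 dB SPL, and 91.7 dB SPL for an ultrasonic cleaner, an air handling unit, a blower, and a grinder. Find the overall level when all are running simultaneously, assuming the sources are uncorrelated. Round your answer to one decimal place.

92.6 dB SPL

Incoherent sources combine by intensity addition: L_total = 10·log₁₀(Σ 10^(L_i/10)).
Σ 10^(L/10) = 10^(82.3/10) + 10^(80.6/10) + 10^(77.0/10) + 10^(91.7/10) = 1.814e+09.
L_total = 10·log₁₀(1.814e+09) = 92.59 dB SPL.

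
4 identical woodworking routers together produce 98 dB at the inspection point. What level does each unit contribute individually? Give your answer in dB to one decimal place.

92.0 dB

4 equal contributions raise the level by 10·log₁₀ 4 = 6.021 dB, so each unit alone gives 98 − 6.021.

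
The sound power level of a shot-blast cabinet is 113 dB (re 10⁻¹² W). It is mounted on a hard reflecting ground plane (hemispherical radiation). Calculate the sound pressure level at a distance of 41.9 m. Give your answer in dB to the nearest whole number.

73 dB

The power spreads over a hemisphere of area 2π·r², so L_p = L_w − 10·log₁₀(2π·r²).
2π·r² = 1.103e+04 m², 10·log₁₀ of that is 40.426 dB.
L_p = 113 − 40.426 = 72.57 dB.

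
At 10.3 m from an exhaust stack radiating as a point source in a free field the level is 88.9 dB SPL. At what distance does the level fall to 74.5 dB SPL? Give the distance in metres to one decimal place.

54.1 m

Point-source spreading drops the level by 20·log₁₀(r₂/r₁); inverting, r₂/r₁ = 10^(ΔL/20).
r₂ = 10.3·10^((88.9−74.5)/20) = 10.3·10^(14.4/20) = 54.06 m.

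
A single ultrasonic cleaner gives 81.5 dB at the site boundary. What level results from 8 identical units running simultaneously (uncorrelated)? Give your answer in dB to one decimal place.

L_total = L₁ + 10·log₁₀ N for N identical incoherent sources.
L_total = 81.5 + 10·log₁₀(8) = 81.5 + 9.031 = 90.53 dB.

90.5 dB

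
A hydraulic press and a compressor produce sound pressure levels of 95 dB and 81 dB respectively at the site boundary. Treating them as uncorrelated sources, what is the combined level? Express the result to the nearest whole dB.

95 dB

Incoherent sources combine by intensity addition: L_total = 10·log₁₀(Σ 10^(L_i/10)).
Σ 10^(L/10) = 10^(95/10) + 10^(81/10) = 3.288e+09.
L_total = 10·log₁₀(3.288e+09) = 95.17 dB.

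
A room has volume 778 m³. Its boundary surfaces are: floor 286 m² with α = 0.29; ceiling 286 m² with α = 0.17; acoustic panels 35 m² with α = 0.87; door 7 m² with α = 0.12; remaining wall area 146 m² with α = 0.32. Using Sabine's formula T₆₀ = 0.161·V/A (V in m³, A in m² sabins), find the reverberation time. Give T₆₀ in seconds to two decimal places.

A = Σ Sᵢαᵢ = 286·0.29 + 286·0.17 + 35·0.87 + 7·0.12 + 146·0.32 = 209.57 m².
T₆₀ = 0.161·V/A = 0.161·778/209.57 = 0.598 s.

0.60 s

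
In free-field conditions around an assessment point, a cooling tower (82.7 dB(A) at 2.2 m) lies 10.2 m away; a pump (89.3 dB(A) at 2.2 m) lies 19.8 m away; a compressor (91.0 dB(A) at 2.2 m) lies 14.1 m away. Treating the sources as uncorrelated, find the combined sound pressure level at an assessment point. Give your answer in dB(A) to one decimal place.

77.0 dB(A)

Propagate each source to the receiver with L = L_ref − 20·log₁₀(r/r_ref), then add intensities.
cooling tower: 82.7 − 20·log₁₀(10.2/2.2) = 82.7 − 13.32 = 69.38 dB(A).
pump: 89.3 − 20·log₁₀(19.8/2.2) = 89.3 − 19.08 = 70.22 dB(A).
compressor: 91.0 − 20·log₁₀(14.1/2.2) = 91.0 − 16.14 = 74.86 dB(A).
Σ 10^(L/10) = 4.982e+07 → L_total = 10·log₁₀(4.982e+07) = 76.97 dB(A).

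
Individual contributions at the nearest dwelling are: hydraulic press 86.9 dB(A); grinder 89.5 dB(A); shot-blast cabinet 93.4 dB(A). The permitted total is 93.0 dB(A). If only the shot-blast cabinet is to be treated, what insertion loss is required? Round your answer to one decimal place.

Fixed contribution from the other sources: Σ 10^(L/10) = 10^(86.9/10) + 10^(89.5/10) = 1.381e+09 (91.40 dB(A)).
The limit corresponds to 10^(93.0/10) = 1.995e+09; subtracting the fixed part leaves 6.142e+08 for the shot-blast cabinet, i.e. 87.88 dB(A).
So the shot-blast cabinet must be reduced from 93.4 to 87.88 dB(A): IL = 5.52 dB.

5.5 dB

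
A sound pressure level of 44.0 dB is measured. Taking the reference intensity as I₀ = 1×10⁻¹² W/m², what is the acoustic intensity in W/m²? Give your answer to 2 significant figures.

2.5e-08 W/m²

L = 10·log₁₀(I/I₀) ⇒ I = I₀·10^(L/10) = 10⁻¹² × 10^4.40.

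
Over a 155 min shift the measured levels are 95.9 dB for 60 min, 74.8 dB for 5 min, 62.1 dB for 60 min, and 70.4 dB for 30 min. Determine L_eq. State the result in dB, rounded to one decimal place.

Weight each interval's intensity by its duration and average over T = 155 min:
Σ tᵢ·10^(Lᵢ/10) = 60·10^(95.9/10) + 5·10^(74.8/10) + 60·10^(62.1/10) + 30·10^(70.4/10) = 2.340e+11.
L_eq = 10·log₁₀(2.340e+11/155) = 91.79 dB.

91.8 dB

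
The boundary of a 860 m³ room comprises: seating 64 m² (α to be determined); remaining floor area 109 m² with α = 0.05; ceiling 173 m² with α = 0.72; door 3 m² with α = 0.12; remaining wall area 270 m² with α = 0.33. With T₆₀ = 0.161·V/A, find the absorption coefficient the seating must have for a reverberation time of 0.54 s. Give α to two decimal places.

Required total absorption A = 0.161·860/0.54 = 256.41 m².
Absorption from the other surfaces = 109·0.05 + 173·0.72 + 3·0.12 + 270·0.33 = 219.47 m², so the seating must supply 36.94 m² over 64 m².
α = 36.94/64 = 0.577.

0.58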